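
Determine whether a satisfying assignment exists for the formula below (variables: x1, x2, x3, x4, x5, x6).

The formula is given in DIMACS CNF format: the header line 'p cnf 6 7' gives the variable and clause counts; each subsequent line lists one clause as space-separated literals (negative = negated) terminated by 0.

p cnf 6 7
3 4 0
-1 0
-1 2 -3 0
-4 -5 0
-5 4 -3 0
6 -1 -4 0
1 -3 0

Yes, satisfiable

(¬x1) alone gives x1 = False.
(¬x3) alone gives x3 = False.
(x4) alone gives x4 = True.
(¬x5) alone gives x5 = False.
No clause remains; x2, x6 are free.
A satisfying assignment: x1 ↦ False,  x2 ↦ True,  x3 ↦ False,  x4 ↦ True,  x5 ↦ False,  x6 ↦ False.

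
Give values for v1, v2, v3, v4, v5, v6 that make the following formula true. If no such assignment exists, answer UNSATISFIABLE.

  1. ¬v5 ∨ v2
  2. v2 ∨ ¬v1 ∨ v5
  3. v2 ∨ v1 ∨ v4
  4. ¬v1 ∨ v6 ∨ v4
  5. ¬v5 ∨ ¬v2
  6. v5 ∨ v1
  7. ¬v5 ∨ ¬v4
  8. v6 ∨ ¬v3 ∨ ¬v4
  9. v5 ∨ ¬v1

Branch on v5: set v5 = False.
Unit clause (v1) forces v1 = True.
That conflicts with the unit clause (¬v1).
Undo v5 and try v5 = True.
Unit clause (v2) forces v2 = True.
That conflicts with the unit clause (¬v2).
Either choice for v5 ends in contradiction.

UNSATISFIABLE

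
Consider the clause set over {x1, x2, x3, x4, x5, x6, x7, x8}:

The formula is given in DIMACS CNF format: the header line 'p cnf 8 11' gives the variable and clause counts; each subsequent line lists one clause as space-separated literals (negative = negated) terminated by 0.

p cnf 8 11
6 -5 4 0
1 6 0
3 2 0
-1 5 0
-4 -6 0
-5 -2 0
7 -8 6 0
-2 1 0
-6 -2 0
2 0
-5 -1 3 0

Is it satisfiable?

From the singleton clause (x2), x2 = True.
From the singleton clause (¬x5), x5 = False.
From the singleton clause (¬x1), x1 = False.
But (x1) is also a unit clause — contradiction.
No assignment satisfies every clause.

No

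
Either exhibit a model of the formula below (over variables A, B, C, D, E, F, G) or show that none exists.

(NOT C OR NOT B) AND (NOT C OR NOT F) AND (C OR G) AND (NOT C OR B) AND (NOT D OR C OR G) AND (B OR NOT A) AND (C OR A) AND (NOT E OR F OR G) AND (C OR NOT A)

UNSATISFIABLE

Case C = false:
Unit clause (G) forces G = true.
Unit clause (A) forces A = true.
That conflicts with the unit clause (NOT A).
Backtrack on C: now try C = true.
Unit clause (NOT B) forces B = false.
That conflicts with the unit clause (B).
Either choice for C ends in contradiction.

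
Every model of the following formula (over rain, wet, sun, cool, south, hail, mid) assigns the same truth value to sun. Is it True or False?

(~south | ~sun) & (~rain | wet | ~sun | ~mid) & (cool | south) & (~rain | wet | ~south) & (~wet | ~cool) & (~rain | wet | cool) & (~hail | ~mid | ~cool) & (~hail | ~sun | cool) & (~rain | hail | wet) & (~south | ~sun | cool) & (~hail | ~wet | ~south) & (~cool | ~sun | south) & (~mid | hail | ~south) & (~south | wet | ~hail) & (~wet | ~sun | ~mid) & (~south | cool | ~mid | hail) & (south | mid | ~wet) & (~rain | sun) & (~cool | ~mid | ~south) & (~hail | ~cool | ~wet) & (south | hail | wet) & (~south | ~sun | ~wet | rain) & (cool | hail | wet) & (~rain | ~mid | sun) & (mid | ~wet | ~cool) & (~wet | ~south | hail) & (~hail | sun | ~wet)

Suppose sun = 1.
The clause (~south) is unit, so south = 0.
The clause (cool) is unit, so cool = 1.
Now (~cool) is unsatisfied and unit — conflict.
So every satisfying assignment has sun = False.

False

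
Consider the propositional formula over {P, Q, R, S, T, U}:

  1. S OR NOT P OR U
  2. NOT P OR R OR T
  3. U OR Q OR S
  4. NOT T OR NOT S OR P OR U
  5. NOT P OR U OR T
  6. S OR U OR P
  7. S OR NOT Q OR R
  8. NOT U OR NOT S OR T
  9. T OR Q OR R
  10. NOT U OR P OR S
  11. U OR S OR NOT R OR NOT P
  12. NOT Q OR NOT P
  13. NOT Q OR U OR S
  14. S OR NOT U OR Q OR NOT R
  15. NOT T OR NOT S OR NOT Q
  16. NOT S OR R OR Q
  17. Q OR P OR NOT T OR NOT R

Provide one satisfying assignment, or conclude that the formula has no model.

P: false; Q: false; R: true; S: true; T: false; U: false

Try Q = false.
Try U = false.
(S) alone gives S = true.
(R) alone gives R = true.
Try T = false.
(NOT P) alone gives P = false.
All clauses are satisfied.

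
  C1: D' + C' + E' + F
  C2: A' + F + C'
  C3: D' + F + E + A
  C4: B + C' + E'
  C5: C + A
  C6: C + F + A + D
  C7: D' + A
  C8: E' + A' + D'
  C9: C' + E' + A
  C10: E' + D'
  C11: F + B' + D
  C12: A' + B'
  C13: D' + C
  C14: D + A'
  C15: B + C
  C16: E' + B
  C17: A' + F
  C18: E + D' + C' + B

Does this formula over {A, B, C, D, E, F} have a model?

Yes, satisfiable

Case C = 1:
Case A = 0:
Unit clause (D') forces D = 0.
Unit clause (E') forces E = 0.
Case F = 1:
No clause remains; B is free.
A satisfying assignment: A=0, B=0, C=1, D=0, E=0, F=1.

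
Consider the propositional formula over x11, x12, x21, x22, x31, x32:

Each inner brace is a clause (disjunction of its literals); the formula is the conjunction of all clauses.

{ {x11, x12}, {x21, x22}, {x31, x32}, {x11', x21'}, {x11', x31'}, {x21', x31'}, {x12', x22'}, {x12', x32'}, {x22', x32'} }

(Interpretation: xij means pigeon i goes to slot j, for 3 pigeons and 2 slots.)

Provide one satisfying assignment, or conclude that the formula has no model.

Suppose x11 = 1.
From the singleton clause (x21'), x21 = 0.
From the singleton clause (x22), x22 = 1.
From the singleton clause (x31'), x31 = 0.
From the singleton clause (x32), x32 = 1.
Now (x32') is unsatisfied and unit — conflict.
So x11 must be the other value — set x11 = 0.
From the singleton clause (x12), x12 = 1.
From the singleton clause (x22'), x22 = 0.
From the singleton clause (x21), x21 = 1.
From the singleton clause (x31'), x31 = 0.
From the singleton clause (x32), x32 = 1.
Now (x32') is unsatisfied and unit — conflict.
Both values of x11 lead to a conflict.

UNSATISFIABLE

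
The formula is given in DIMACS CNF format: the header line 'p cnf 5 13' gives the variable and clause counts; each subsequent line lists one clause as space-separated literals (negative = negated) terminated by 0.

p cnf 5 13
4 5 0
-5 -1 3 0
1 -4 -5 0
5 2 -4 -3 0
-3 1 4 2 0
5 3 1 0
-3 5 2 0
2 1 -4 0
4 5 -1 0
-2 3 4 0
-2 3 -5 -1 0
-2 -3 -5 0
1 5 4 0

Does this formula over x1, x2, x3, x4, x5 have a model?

Yes, satisfiable

Try x4 = True.
Try x1 = True.
Try x5 = False.
Try x2 = True.
Every clause is now satisfied; x3 is unconstrained.
A satisfying assignment: x1 ↦ True, x2 ↦ True, x3 ↦ False, x4 ↦ True, x5 ↦ False.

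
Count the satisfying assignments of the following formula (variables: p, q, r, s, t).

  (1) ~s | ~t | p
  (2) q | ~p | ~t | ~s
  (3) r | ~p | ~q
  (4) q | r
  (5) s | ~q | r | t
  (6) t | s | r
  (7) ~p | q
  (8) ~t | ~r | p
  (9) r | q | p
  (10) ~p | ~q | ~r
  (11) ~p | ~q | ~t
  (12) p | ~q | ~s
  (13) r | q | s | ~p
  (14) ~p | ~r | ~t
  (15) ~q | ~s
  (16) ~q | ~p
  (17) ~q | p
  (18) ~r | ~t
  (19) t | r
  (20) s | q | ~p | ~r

There are 2^5 = 32 truth assignments over (p, q, r, s, t).
Split on r. With r = 1, the clauses containing r are satisfied and ~r drops from the rest; 2 of the 2^4 = 16 assignments to the other variables satisfy what remains.
With r = 0, by the same count on the reduced clause set, 0 assignments work.
(One model: p=F, q=F, r=T, s=F, t=F.)
Total: 2 + 0 = 2.

2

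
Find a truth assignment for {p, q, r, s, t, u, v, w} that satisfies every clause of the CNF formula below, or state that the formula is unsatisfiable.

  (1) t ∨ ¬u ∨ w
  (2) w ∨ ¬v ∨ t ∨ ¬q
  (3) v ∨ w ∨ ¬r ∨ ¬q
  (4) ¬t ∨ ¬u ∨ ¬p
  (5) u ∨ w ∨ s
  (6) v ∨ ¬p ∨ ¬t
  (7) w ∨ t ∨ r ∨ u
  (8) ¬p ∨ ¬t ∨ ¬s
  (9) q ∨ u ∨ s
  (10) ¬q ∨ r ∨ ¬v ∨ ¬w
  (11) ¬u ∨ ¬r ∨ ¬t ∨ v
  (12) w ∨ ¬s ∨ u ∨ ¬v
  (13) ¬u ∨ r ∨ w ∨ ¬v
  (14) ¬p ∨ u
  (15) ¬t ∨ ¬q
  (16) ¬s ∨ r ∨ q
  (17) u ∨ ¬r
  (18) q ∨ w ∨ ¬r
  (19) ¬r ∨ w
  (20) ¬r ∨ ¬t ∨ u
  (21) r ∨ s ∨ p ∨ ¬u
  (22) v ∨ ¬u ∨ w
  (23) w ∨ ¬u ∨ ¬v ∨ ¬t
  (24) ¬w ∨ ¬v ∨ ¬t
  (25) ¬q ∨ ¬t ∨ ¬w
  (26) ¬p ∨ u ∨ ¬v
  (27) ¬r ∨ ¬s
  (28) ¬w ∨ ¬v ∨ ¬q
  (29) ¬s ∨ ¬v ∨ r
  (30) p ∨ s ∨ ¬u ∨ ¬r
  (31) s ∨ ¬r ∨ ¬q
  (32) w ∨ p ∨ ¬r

Suppose p = False.
Suppose t = False.
Suppose u = False.
Unit clause (¬r) forces r = False.
Unit clause (w) forces w = True.
Suppose q = True.
Unit clause (¬v) forces v = False.
All clauses hold; s can take either value.

p ↦ False; q ↦ True; r ↦ False; s ↦ True; t ↦ False; u ↦ False; v ↦ False; w ↦ True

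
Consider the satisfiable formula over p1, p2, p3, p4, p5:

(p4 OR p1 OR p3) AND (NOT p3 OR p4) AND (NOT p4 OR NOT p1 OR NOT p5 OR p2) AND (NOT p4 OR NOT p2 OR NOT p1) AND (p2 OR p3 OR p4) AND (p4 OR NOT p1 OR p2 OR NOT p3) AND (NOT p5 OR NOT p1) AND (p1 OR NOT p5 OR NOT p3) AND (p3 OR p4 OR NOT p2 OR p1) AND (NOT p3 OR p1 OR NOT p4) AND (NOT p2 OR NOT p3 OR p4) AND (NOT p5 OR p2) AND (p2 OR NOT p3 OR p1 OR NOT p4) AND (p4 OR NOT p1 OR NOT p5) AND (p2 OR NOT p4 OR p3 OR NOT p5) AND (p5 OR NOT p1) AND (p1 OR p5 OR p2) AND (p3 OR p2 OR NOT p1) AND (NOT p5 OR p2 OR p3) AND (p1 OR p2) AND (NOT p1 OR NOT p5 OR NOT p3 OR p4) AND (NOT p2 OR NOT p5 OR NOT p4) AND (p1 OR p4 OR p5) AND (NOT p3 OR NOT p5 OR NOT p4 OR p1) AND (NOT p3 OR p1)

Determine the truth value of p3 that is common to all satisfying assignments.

Suppose p3 = true.
From the singleton clause (p4), p4 = true.
From the singleton clause (p1), p1 = true.
From the singleton clause (NOT p2), p2 = false.
From the singleton clause (NOT p5), p5 = false.
But (p5) is also a unit clause — contradiction.
So every satisfying assignment has p3 = False.

False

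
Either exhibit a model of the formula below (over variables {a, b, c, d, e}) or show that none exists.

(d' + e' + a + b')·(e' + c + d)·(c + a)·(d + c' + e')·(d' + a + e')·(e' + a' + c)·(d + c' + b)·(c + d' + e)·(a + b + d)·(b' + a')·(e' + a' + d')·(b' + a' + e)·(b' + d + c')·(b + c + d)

a ↦ 0; b ↦ 1; c ↦ 1; d ↦ 1; e ↦ 0

Branch on c: set c = 1.
Branch on d: set d = 1.
Branch on a: set a = 0.
The clause (e') is unit, so e = 0.
All clauses hold; b can take either value.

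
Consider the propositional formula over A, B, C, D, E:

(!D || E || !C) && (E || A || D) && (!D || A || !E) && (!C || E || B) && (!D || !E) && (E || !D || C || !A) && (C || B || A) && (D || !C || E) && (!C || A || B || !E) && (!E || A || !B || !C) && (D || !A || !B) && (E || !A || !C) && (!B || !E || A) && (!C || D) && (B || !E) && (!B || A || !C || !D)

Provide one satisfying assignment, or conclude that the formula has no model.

Try D = false.
(!C) alone gives C = false.
Try E = false.
(A) alone gives A = true.
(!B) alone gives B = false.
Every clause now holds.

A ↦ true; B ↦ false; C ↦ false; D ↦ false; E ↦ false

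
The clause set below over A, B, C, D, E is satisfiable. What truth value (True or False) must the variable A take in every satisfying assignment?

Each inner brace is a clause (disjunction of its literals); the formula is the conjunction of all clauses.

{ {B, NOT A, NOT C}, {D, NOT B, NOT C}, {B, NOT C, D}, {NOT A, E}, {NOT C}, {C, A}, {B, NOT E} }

True

Suppose A = false.
From the singleton clause (NOT C), C = false.
But (C) is also a unit clause — contradiction.
So every satisfying assignment has A = True.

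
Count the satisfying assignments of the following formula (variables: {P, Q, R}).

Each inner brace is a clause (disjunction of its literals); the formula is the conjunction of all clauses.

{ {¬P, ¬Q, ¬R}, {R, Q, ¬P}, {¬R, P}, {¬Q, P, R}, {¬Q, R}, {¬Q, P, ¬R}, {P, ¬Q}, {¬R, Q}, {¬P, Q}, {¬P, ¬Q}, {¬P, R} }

There are 2^3 = 8 truth assignments over (P, Q, R).
Split on Q. With Q = True, the clauses containing Q are satisfied and ¬Q drops from the rest; 0 of the 2^2 = 4 assignments to the other variables satisfy what remains.
With Q = False, by the same count on the reduced clause set, 1 assignment works.
(One model: P=F, Q=F, R=F.)
Total: 0 + 1 = 1.

1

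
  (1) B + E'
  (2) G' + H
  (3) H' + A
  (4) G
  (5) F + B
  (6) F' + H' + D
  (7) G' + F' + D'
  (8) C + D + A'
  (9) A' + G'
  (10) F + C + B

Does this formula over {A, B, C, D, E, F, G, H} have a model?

No, unsatisfiable

(G) alone gives G = 1.
(H) alone gives H = 1.
(A) alone gives A = 1.
That conflicts with the unit clause (A').
No assignment satisfies every clause.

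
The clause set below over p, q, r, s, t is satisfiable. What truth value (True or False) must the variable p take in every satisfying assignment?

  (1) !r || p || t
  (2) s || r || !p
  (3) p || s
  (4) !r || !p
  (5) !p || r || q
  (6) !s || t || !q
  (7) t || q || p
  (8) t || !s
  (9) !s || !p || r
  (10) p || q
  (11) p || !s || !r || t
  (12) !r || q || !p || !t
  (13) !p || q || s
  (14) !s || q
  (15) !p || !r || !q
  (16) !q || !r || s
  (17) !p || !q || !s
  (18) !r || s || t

Suppose p = true.
(!r) alone gives r = false.
(s) alone gives s = true.
Now (!s) is unsatisfied and unit — conflict.
So every satisfying assignment has p = False.

False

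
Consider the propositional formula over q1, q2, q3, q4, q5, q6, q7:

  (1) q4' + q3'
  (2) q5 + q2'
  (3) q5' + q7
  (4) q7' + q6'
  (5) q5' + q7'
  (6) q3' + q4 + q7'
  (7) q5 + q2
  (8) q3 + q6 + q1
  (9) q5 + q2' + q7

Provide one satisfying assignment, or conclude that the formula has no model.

Branch on q4: set q4 = 0.
Branch on q5: set q5 = 1.
(q7) alone gives q7 = 1.
But (q7') is also a unit clause — contradiction.
Backtrack on q5: now try q5 = 0.
(q2') alone gives q2 = 0.
But (q2) is also a unit clause — contradiction.
Neither q5 = 1 nor q5 = 0 works.
Backtrack on q4: now try q4 = 1.
(q3') alone gives q3 = 0.
Branch on q5: set q5 = 1.
(q7) alone gives q7 = 1.
But (q7') is also a unit clause — contradiction.
Backtrack on q5: now try q5 = 0.
(q2') alone gives q2 = 0.
But (q2) is also a unit clause — contradiction.
Neither q5 = 1 nor q5 = 0 works.
Neither q4 = 1 nor q4 = 0 works.

UNSATISFIABLE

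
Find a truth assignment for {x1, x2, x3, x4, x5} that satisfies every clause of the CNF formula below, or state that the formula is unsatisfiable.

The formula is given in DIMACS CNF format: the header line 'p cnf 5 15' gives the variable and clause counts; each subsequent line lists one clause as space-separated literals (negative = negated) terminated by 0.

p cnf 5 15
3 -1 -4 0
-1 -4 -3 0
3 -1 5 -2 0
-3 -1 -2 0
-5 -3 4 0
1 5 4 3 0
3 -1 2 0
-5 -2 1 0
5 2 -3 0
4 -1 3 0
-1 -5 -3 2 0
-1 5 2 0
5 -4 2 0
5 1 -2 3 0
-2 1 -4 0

Case x3 = True:
Case x1 = False:
Case x5 = False:
From the singleton clause (x2), x2 = True.
From the singleton clause (¬x4), x4 = False.
Every clause now holds.

x1=False; x2=True; x3=True; x4=False; x5=False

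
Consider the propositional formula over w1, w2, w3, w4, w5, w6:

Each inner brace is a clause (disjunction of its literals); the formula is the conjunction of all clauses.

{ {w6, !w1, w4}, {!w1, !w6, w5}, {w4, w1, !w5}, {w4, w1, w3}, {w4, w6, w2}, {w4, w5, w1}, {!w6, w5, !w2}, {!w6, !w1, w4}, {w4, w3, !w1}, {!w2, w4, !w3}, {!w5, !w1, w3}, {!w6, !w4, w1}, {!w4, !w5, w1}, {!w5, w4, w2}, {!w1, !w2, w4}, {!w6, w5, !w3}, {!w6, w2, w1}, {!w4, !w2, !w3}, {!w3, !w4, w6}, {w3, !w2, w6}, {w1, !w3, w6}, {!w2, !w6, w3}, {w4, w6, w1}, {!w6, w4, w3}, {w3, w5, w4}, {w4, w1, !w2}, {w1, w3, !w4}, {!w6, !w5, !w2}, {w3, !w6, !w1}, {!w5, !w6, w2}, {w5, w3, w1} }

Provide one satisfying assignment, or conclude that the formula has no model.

w1=true; w2=false; w3=false; w4=true; w5=false; w6=false

Try w6 = false.
Try w1 = true.
Unit clause (w4) forces w4 = true.
Unit clause (!w3) forces w3 = false.
Unit clause (!w5) forces w5 = false.
Unit clause (!w2) forces w2 = false.
All clauses are satisfied.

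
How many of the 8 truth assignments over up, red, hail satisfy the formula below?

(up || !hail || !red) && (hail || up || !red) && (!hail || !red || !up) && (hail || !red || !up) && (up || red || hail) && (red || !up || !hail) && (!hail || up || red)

There are 2^3 = 8 truth assignments over (up, red, hail).
Check each against the 7 clauses (columns in the order up, red, hail):
  F F F  ✗ fails (up || red || hail)
  F F T  ✗ fails (!hail || up || red)
  F T F  ✗ fails (hail || up || !red)
  F T T  ✗ fails (up || !hail || !red)
  T F F  ✓ satisfies all
  T F T  ✗ fails (red || !up || !hail)
  T T F  ✗ fails (hail || !red || !up)
  T T T  ✗ fails (!hail || !red || !up)
1 of the 8 rows is a model.

1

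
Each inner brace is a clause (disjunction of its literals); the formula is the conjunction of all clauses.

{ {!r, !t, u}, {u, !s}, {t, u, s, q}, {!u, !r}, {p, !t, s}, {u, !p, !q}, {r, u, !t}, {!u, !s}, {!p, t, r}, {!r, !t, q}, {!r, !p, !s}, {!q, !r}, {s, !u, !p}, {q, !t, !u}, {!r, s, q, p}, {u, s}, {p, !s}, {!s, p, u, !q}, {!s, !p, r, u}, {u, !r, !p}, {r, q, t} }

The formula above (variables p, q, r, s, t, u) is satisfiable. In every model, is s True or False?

Suppose s = true.
From the singleton clause (u), u = true.
But (!u) is also a unit clause — contradiction.
So every satisfying assignment has s = False.

False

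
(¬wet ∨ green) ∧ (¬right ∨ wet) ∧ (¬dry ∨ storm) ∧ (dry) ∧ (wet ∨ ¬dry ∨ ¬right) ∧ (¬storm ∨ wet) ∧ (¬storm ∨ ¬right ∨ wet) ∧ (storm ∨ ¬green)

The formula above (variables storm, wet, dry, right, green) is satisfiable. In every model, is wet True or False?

Suppose wet = False.
From the singleton clause (¬right), right = False.
From the singleton clause (dry), dry = True.
From the singleton clause (storm), storm = True.
Now (¬storm) is unsatisfied and unit — conflict.
So every satisfying assignment has wet = True.

True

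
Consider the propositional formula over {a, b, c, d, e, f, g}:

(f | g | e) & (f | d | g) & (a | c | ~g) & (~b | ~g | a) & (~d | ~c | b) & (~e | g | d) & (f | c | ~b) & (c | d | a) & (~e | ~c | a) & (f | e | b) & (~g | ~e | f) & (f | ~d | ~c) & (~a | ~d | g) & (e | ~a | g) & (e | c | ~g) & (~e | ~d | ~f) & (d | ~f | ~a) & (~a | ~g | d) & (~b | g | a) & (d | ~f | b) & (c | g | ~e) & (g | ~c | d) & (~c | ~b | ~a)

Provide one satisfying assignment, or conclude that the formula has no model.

a=0, b=0, c=0, d=1, e=0, f=1, g=0

Branch on f: set f = 1.
Branch on e: set e = 0.
Branch on a: set a = 0.
Branch on c: set c = 0.
The clause (~g) is unit, so g = 0.
The clause (d) is unit, so d = 1.
The clause (~b) is unit, so b = 0.
This assignment satisfies each clause.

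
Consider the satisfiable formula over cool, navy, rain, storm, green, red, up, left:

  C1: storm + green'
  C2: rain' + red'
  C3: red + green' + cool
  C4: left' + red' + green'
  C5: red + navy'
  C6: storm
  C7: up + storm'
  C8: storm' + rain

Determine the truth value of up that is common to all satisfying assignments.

True

Suppose up = 0.
(storm) alone gives storm = 1.
Now (storm') is unsatisfied and unit — conflict.
So every satisfying assignment has up = True.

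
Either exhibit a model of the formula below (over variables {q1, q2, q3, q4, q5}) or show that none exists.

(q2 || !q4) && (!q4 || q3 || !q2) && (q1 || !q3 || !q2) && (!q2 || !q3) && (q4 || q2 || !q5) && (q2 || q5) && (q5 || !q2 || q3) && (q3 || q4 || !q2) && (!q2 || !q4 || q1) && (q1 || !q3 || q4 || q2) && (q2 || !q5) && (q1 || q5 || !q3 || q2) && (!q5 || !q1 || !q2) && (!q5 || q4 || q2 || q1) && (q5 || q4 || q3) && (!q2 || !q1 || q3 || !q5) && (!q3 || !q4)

UNSATISFIABLE

Try q2 = true.
From the singleton clause (!q3), q3 = false.
From the singleton clause (!q4), q4 = false.
Now (q4) is unsatisfied and unit — conflict.
Backtrack on q2: now try q2 = false.
From the singleton clause (!q4), q4 = false.
From the singleton clause (!q5), q5 = false.
Now (q5) is unsatisfied and unit — conflict.
Either choice for q2 ends in contradiction.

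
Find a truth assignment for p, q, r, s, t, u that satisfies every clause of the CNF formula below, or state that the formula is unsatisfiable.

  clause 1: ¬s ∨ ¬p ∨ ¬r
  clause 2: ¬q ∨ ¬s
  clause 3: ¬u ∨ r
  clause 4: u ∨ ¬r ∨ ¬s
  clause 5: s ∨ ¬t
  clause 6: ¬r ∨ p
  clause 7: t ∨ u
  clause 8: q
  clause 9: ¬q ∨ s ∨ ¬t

Unit clause (q) forces q = True.
Unit clause (¬s) forces s = False.
Unit clause (¬t) forces t = False.
Unit clause (u) forces u = True.
Unit clause (r) forces r = True.
Unit clause (p) forces p = True.
This assignment satisfies each clause.

p=True, q=True, r=True, s=False, t=False, u=True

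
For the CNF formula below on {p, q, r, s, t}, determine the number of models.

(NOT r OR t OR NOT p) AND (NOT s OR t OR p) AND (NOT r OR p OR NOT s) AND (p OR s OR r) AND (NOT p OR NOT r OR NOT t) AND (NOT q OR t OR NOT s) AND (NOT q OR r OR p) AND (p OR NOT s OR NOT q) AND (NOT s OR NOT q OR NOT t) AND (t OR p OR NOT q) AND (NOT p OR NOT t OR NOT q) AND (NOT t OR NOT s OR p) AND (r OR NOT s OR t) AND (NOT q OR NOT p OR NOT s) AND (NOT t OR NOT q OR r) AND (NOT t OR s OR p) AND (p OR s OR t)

4

There are 2^5 = 32 truth assignments over (p, q, r, s, t).
Split on p. With p = true, the clauses containing p are satisfied and NOT p drops from the rest; 4 of the 2^4 = 16 assignments to the other variables satisfy what remains.
With p = false, by the same count on the reduced clause set, 0 assignments work.
(One model: p=T, q=F, r=F, s=F, t=F.)
Total: 4 + 0 = 4.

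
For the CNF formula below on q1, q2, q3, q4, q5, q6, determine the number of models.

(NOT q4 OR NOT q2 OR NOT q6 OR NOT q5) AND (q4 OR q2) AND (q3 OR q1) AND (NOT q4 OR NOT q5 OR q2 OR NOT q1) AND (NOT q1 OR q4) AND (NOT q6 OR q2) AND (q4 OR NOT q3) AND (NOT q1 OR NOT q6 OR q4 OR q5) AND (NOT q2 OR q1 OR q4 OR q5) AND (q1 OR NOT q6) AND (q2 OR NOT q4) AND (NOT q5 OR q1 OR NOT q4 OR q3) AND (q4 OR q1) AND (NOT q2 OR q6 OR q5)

There are 2^6 = 64 truth assignments over (q1, q2, q3, q4, q5, q6).
Split on q1. With q1 = true, the clauses containing q1 are satisfied and NOT q1 drops from the rest; 4 of the 2^5 = 32 assignments to the other variables satisfy what remains.
With q1 = false, by the same count on the reduced clause set, 1 assignment works.
Total: 4 + 1 = 5.

5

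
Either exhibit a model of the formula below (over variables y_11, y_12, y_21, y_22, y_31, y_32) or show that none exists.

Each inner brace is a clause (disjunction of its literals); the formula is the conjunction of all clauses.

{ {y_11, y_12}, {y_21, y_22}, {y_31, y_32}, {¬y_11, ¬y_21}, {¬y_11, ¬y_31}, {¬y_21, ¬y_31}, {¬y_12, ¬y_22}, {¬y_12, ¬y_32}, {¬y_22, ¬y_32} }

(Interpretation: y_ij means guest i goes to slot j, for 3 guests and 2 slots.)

Branch on y_11: set y_11 = True.
The clause (¬y_21) is unit, so y_21 = False.
The clause (y_22) is unit, so y_22 = True.
The clause (¬y_31) is unit, so y_31 = False.
The clause (y_32) is unit, so y_32 = True.
That conflicts with the unit clause (¬y_32).
Undo y_11 and try y_11 = False.
The clause (y_12) is unit, so y_12 = True.
The clause (¬y_22) is unit, so y_22 = False.
The clause (y_21) is unit, so y_21 = True.
The clause (¬y_31) is unit, so y_31 = False.
The clause (y_32) is unit, so y_32 = True.
That conflicts with the unit clause (¬y_32).
Neither y_11 = True nor y_11 = False works.

UNSATISFIABLE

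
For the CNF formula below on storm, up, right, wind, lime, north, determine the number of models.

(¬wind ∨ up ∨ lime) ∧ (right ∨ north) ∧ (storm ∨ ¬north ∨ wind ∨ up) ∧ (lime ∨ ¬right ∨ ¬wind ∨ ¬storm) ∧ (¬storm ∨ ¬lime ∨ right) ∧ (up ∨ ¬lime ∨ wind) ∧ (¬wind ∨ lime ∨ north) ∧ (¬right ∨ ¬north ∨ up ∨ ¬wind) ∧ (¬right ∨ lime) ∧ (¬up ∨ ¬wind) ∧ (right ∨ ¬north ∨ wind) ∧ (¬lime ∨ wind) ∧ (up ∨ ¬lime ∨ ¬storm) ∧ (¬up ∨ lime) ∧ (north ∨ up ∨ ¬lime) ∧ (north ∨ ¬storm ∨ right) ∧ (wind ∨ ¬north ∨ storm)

1

There are 2^6 = 64 truth assignments over (storm, up, right, wind, lime, north).
Split on wind. With wind = True, the clauses containing wind are satisfied and ¬wind drops from the rest; 1 of the 2^5 = 32 assignments to the other variables satisfy what remains.
With wind = False, by the same count on the reduced clause set, 0 assignments work.
(One model: storm=F, up=F, right=F, wind=T, lime=T, north=T.)
Total: 1 + 0 = 1.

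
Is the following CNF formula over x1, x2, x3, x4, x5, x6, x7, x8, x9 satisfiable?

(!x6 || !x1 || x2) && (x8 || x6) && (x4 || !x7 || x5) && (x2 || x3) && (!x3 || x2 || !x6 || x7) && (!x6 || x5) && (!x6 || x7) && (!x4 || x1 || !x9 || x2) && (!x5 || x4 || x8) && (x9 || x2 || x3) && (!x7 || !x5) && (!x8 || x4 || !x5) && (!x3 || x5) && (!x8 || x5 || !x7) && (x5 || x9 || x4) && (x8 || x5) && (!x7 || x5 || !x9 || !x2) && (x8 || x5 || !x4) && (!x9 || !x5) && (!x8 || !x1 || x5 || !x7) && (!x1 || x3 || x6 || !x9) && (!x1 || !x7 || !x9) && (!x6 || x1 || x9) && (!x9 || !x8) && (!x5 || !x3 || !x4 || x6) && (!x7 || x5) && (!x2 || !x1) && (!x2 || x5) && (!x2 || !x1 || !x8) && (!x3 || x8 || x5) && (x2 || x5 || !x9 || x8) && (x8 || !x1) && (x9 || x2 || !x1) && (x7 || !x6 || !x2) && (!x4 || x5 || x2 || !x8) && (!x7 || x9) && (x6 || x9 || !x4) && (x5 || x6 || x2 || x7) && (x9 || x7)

Branch on x8: set x8 = true.
(!x9) alone gives x9 = false.
(!x7) alone gives x7 = false.
But (x7) is also a unit clause — contradiction.
So x8 must be the other value — set x8 = false.
(x6) alone gives x6 = true.
(x5) alone gives x5 = true.
(x7) alone gives x7 = true.
But (!x7) is also a unit clause — contradiction.
Either choice for x8 ends in contradiction.
No assignment satisfies every clause.

No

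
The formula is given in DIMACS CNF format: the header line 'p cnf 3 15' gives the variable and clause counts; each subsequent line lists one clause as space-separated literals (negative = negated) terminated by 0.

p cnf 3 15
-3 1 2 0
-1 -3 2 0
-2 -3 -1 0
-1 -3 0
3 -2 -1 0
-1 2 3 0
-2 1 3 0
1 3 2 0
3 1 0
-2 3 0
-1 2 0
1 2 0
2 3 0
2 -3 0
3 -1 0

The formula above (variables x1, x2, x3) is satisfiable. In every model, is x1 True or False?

Suppose x1 = True.
Unit clause (¬x3) forces x3 = False.
That conflicts with the unit clause (x3).
So every satisfying assignment has x1 = False.

False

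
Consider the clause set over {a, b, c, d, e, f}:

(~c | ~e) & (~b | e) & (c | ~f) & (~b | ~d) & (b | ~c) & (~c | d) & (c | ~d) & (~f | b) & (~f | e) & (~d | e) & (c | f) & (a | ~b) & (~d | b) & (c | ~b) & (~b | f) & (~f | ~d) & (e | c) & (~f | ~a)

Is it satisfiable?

Case c = 0:
Unit clause (~f) forces f = 0.
That conflicts with the unit clause (f).
That branch fails; take c = 1 instead.
Unit clause (~e) forces e = 0.
Unit clause (~b) forces b = 0.
That conflicts with the unit clause (b).
Either choice for c ends in contradiction.
No assignment satisfies every clause.

Unsatisfiable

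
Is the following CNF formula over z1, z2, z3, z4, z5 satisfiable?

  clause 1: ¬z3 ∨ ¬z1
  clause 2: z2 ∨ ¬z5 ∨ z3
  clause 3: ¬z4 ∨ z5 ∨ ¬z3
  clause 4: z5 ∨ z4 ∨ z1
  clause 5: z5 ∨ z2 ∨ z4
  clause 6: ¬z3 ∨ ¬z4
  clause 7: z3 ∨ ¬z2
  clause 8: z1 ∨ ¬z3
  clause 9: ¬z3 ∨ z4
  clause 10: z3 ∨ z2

No

Try z3 = False.
The clause (¬z2) is unit, so z2 = False.
But (z2) is also a unit clause — contradiction.
That branch fails; take z3 = True instead.
The clause (¬z1) is unit, so z1 = False.
But (z1) is also a unit clause — contradiction.
Either choice for z3 ends in contradiction.
No assignment satisfies every clause.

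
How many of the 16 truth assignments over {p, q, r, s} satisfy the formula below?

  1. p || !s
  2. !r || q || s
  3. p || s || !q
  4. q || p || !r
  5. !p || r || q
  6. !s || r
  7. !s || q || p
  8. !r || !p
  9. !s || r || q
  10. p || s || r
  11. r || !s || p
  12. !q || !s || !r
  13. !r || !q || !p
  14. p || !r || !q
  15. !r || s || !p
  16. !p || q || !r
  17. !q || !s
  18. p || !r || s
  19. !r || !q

1

There are 2^4 = 16 truth assignments over (p, q, r, s).
Check each against the 19 clauses (columns in the order p, q, r, s):
  F F F F  ✗ fails (p || s || r)
  F F F T  ✗ fails (p || !s)
  F F T F  ✗ fails (!r || q || s)
  F F T T  ✗ fails (p || !s)
  F T F F  ✗ fails (p || s || !q)
  F T F T  ✗ fails (p || !s)
  F T T F  ✗ fails (p || s || !q)
  F T T T  ✗ fails (p || !s)
  T F F F  ✗ fails (!p || r || q)
  T F F T  ✗ fails (!p || r || q)
  T F T F  ✗ fails (!r || q || s)
  T F T T  ✗ fails (!r || !p)
  T T F F  ✓ satisfies all
  T T F T  ✗ fails (!s || r)
  T T T F  ✗ fails (!r || !p)
  T T T T  ✗ fails (!r || !p)
1 of the 16 rows is a model.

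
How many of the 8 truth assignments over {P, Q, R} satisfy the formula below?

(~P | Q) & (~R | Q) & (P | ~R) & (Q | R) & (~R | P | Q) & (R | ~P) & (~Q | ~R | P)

There are 2^3 = 8 truth assignments over (P, Q, R).
Check each against the 7 clauses (columns in the order P, Q, R):
  F F F  ✗ fails (Q | R)
  F F T  ✗ fails (~R | Q)
  F T F  ✓ satisfies all
  F T T  ✗ fails (P | ~R)
  T F F  ✗ fails (~P | Q)
  T F T  ✗ fails (~P | Q)
  T T F  ✗ fails (R | ~P)
  T T T  ✓ satisfies all
2 of the 8 rows are models.

2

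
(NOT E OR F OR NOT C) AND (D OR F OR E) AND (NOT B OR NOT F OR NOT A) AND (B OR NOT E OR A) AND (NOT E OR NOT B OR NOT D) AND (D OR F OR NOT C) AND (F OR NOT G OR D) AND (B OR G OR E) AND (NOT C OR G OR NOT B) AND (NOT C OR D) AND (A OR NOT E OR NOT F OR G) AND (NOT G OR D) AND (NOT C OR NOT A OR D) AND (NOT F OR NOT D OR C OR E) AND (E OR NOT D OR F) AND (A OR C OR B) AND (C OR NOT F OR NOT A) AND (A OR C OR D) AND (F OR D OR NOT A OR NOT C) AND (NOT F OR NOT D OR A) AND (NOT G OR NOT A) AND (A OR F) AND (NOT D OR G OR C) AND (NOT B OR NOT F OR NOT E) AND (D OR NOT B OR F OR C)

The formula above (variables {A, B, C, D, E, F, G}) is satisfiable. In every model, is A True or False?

True

Suppose A = false.
The clause (F) is unit, so F = true.
The clause (NOT D) is unit, so D = false.
The clause (NOT C) is unit, so C = false.
That conflicts with the unit clause (C).
So every satisfying assignment has A = True.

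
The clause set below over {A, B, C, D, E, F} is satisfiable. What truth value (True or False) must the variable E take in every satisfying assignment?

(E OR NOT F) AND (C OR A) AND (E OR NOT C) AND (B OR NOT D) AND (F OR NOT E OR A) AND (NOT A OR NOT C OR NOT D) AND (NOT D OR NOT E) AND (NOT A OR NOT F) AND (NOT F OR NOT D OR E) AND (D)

Suppose E = true.
(NOT D) alone gives D = false.
But (D) is also a unit clause — contradiction.
So every satisfying assignment has E = False.

False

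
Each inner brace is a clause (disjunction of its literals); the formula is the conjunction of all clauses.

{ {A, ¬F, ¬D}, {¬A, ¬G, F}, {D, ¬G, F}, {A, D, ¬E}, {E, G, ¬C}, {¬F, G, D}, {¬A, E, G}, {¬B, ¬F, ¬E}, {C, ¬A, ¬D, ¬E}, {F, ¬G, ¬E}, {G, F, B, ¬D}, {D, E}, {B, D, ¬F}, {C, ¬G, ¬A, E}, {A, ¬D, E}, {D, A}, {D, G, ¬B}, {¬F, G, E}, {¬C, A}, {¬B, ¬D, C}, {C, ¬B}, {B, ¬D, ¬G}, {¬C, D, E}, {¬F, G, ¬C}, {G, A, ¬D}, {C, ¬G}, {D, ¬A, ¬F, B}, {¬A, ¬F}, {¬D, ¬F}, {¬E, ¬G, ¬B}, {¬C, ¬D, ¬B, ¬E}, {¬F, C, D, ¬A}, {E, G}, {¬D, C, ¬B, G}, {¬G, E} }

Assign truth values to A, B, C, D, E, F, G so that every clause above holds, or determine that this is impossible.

A=True,  B=False,  C=True,  D=False,  E=True,  F=False,  G=False

Branch on D: set D = False.
The clause (E) is unit, so E = True.
The clause (A) is unit, so A = True.
The clause (¬F) is unit, so F = False.
The clause (¬G) is unit, so G = False.
The clause (¬B) is unit, so B = False.
Every clause is now satisfied; C is unconstrained.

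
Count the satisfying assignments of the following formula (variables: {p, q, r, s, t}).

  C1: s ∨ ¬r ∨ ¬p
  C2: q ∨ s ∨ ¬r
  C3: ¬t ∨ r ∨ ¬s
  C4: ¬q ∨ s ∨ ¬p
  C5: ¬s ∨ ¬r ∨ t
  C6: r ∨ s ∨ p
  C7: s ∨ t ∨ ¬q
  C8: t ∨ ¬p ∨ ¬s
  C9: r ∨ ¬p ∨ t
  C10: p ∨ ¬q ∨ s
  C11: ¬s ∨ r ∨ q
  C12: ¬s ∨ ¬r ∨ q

4

There are 2^5 = 32 truth assignments over (p, q, r, s, t).
Split on q. With q = True, the clauses containing q are satisfied and ¬q drops from the rest; 3 of the 2^4 = 16 assignments to the other variables satisfy what remains.
With q = False, by the same count on the reduced clause set, 1 assignment works.
(One model: p=F, q=T, r=F, s=T, t=F.)
Total: 3 + 1 = 4.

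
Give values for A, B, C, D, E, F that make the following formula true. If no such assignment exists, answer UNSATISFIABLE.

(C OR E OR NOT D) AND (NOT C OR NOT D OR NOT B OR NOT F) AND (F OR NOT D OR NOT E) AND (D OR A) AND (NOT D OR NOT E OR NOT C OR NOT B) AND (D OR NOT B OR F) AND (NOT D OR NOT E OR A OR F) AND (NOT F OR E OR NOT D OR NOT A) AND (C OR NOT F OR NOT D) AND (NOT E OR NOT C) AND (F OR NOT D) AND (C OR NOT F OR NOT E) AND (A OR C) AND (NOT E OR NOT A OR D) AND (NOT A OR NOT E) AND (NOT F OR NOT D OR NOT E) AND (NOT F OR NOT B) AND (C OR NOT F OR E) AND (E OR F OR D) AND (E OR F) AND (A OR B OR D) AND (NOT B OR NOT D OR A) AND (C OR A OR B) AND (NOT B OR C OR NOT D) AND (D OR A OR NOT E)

Suppose D = true.
The clause (F) is unit, so F = true.
The clause (C) is unit, so C = true.
The clause (NOT B) is unit, so B = false.
The clause (NOT E) is unit, so E = false.
The clause (NOT A) is unit, so A = false.
All clauses are satisfied.

A: false; B: false; C: true; D: true; E: false; F: true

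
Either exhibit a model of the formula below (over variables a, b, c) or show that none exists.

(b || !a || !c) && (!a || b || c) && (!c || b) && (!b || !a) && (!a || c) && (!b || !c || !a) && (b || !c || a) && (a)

UNSATISFIABLE

The clause (a) is unit, so a = true.
The clause (!b) is unit, so b = false.
The clause (!c) is unit, so c = false.
But (c) is also a unit clause — contradiction.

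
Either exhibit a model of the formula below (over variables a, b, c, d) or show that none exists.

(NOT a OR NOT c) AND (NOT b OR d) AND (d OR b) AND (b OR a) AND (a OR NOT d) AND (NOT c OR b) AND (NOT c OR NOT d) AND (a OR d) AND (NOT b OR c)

Case a = true:
(NOT c) alone gives c = false.
(NOT b) alone gives b = false.
(d) alone gives d = true.
Every clause now holds.

a=true, b=false, c=false, d=true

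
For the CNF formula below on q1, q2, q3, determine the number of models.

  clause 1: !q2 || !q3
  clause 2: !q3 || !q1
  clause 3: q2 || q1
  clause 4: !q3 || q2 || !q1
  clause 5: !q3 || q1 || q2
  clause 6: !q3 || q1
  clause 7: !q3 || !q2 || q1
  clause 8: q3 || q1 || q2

3

There are 2^3 = 8 truth assignments over (q1, q2, q3).
Check each against the 8 clauses (columns in the order q1, q2, q3):
  F F F  ✗ fails (q2 || q1)
  F F T  ✗ fails (q2 || q1)
  F T F  ✓ satisfies all
  F T T  ✗ fails (!q2 || !q3)
  T F F  ✓ satisfies all
  T F T  ✗ fails (!q3 || !q1)
  T T F  ✓ satisfies all
  T T T  ✗ fails (!q2 || !q3)
3 of the 8 rows are models.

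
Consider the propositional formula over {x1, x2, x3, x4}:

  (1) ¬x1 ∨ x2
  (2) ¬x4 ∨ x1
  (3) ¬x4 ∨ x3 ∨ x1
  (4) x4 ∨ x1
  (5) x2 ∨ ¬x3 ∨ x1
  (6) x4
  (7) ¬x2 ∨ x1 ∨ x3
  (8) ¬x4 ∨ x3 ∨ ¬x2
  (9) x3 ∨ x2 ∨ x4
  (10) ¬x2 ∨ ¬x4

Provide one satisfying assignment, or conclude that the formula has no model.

UNSATISFIABLE

Unit clause (x4) forces x4 = True.
Unit clause (x1) forces x1 = True.
Unit clause (x2) forces x2 = True.
That conflicts with the unit clause (¬x2).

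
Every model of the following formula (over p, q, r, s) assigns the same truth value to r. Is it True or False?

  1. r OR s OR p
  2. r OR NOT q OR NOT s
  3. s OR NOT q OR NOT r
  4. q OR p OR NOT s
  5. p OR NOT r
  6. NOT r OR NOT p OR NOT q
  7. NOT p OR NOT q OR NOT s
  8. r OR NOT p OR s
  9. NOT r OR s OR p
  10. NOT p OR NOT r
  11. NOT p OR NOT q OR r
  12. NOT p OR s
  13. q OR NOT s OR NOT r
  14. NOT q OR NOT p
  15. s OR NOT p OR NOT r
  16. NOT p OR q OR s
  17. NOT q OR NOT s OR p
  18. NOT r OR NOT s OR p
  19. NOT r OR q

Suppose r = true.
The clause (p) is unit, so p = true.
That conflicts with the unit clause (NOT p).
So every satisfying assignment has r = False.

False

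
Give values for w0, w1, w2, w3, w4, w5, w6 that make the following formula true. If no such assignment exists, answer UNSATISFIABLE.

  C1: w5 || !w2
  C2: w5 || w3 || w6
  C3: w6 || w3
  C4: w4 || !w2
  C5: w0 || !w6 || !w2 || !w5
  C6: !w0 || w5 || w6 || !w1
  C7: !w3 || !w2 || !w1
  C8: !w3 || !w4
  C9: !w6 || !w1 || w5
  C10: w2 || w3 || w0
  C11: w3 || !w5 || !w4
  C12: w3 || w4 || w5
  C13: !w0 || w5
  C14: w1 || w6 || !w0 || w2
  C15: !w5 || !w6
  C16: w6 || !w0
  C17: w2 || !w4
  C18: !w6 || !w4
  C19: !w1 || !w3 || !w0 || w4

Try w5 = true.
(!w6) alone gives w6 = false.
(w3) alone gives w3 = true.
(!w4) alone gives w4 = false.
(!w2) alone gives w2 = false.
(!w0) alone gives w0 = false.
No clause remains; w1 is free.

w0 ↦ false,  w1 ↦ false,  w2 ↦ false,  w3 ↦ true,  w4 ↦ false,  w5 ↦ true,  w6 ↦ false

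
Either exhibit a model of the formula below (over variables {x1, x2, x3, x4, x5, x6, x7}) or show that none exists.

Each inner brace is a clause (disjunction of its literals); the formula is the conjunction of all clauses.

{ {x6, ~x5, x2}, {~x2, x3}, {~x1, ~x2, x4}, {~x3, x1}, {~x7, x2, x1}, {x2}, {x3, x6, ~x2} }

(x2) alone gives x2 = 1.
(x3) alone gives x3 = 1.
(x1) alone gives x1 = 1.
(x4) alone gives x4 = 1.
No clause remains; x5, x6, x7 are free.

x1: 1, x2: 1, x3: 1, x4: 1, x5: 1, x6: 0, x7: 0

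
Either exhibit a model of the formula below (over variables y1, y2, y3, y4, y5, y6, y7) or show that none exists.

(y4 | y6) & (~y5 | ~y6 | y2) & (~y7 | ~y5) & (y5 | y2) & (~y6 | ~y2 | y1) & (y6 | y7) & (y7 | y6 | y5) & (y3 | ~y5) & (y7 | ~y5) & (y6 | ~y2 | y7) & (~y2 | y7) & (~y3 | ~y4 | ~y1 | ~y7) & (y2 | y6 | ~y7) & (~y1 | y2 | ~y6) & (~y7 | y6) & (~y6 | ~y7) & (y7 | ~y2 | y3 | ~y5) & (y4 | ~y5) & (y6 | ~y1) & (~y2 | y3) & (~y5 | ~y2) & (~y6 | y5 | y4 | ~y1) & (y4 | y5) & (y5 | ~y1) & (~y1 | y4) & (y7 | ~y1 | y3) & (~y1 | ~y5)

UNSATISFIABLE

Case y4 = 1:
Case y7 = 0:
Unit clause (y6) forces y6 = 1.
Unit clause (~y5) forces y5 = 0.
Unit clause (y2) forces y2 = 1.
That conflicts with the unit clause (~y2).
Backtrack on y7: now try y7 = 1.
Unit clause (~y5) forces y5 = 0.
Unit clause (y2) forces y2 = 1.
Unit clause (y6) forces y6 = 1.
That conflicts with the unit clause (~y6).
Neither y7 = 1 nor y7 = 0 works.
Backtrack on y4: now try y4 = 0.
Unit clause (y6) forces y6 = 1.
Unit clause (~y7) forces y7 = 0.
Unit clause (~y5) forces y5 = 0.
That conflicts with the unit clause (y5).
Neither y4 = 1 nor y4 = 0 works.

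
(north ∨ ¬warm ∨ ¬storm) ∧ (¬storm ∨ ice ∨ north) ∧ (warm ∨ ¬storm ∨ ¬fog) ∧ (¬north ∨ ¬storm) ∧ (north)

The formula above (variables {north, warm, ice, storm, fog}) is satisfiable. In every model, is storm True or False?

Suppose storm = True.
The clause (¬north) is unit, so north = False.
That conflicts with the unit clause (north).
So every satisfying assignment has storm = False.

False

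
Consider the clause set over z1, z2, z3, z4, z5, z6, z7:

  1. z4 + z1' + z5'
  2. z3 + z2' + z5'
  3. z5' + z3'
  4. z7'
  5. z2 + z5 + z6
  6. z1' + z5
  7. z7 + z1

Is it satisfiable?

Satisfiable

The clause (z7') is unit, so z7 = 0.
The clause (z1) is unit, so z1 = 1.
The clause (z5) is unit, so z5 = 1.
The clause (z4) is unit, so z4 = 1.
The clause (z3') is unit, so z3 = 0.
The clause (z2') is unit, so z2 = 0.
No clause remains; z6 is free.
A satisfying assignment: z1: 1,  z2: 0,  z3: 0,  z4: 1,  z5: 1,  z6: 1,  z7: 0.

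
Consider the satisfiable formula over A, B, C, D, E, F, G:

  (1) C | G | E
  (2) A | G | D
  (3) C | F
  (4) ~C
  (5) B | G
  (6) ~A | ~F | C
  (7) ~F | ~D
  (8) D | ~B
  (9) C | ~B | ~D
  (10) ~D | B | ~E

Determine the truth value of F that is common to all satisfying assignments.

Suppose F = 0.
Unit clause (C) forces C = 1.
That conflicts with the unit clause (~C).
So every satisfying assignment has F = True.

True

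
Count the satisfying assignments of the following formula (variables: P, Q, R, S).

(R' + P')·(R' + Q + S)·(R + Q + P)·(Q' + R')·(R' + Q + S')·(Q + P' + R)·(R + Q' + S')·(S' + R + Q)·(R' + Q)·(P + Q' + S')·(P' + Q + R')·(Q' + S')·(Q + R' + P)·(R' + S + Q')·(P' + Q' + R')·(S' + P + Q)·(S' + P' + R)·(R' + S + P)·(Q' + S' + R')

2

There are 2^4 = 16 truth assignments over (P, Q, R, S).
Check each against the 19 clauses (columns in the order P, Q, R, S):
  F F F F  ✗ fails (R + Q + P)
  F F F T  ✗ fails (R + Q + P)
  F F T F  ✗ fails (R' + Q + S)
  F F T T  ✗ fails (R' + Q + S')
  F T F F  ✓ satisfies all
  F T F T  ✗ fails (R + Q' + S')
  F T T F  ✗ fails (Q' + R')
  F T T T  ✗ fails (Q' + R')
  T F F F  ✗ fails (Q + P' + R)
  T F F T  ✗ fails (Q + P' + R)
  T F T F  ✗ fails (R' + P')
  T F T T  ✗ fails (R' + P')
  T T F F  ✓ satisfies all
  T T F T  ✗ fails (R + Q' + S')
  T T T F  ✗ fails (R' + P')
  T T T T  ✗ fails (R' + P')
2 of the 16 rows are models.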